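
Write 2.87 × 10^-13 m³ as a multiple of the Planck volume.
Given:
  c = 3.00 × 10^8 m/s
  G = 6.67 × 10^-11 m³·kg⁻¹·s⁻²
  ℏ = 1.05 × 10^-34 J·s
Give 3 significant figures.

6.87 × 10^91

Planck volume: V_P = (ℏG/c³)^(3/2) = 4.18 × 10^-105 m³.
2.87 × 10^-13 / 4.18 × 10^-105 = 6.87 × 10^91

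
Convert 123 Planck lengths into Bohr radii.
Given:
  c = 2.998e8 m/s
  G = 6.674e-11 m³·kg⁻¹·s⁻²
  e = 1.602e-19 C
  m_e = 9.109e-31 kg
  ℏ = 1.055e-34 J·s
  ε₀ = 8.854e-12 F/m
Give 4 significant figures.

3.753e-23

Planck length: ℓ_P = √(ℏG/c³) = 1.616e-35 m
Bohr radius: a₀ = 4πε₀ℏ²/(m_e e²) = 5.297e-11 m
123 × 1.616e-35 / 5.297e-11 = 3.753e-23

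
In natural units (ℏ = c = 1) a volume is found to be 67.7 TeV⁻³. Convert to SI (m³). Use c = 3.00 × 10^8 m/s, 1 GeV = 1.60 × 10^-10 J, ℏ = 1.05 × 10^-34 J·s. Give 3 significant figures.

Volume is [L]³ = [E]⁻³·(ℏc)³.
1 GeV⁻³ → (ℏc)³ × (1 GeV in J)⁻³ = 7.63 × 10^-48 m³.
Convert the energy scale: 67.7 TeV⁻³ = 6.77 × 10^-8 GeV⁻³.
Result: 6.77 × 10^-8 × 7.63 × 10^-48 = 5.17 × 10^-55 m³.

5.17 × 10^-55 m³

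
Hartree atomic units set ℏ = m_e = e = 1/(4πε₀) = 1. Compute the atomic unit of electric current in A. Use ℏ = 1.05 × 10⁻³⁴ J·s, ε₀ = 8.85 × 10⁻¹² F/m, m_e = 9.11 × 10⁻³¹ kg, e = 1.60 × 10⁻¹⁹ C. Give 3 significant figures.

6.67 × 10⁻³ A

The unique combination of the constants set to 1 with dimensions of current is I_au = e E_h/ℏ = m_e e⁵/((4πε₀)²ℏ³).
E_h = 4.38 × 10⁻¹⁸ J
e·E_h/ℏ = 6.67 × 10⁻³ A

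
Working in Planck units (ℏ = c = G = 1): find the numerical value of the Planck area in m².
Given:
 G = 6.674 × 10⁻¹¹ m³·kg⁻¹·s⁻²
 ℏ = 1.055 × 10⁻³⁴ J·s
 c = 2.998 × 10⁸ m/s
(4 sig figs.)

2.613 × 10⁻⁷⁰ m²

Dimensional analysis gives A_P = ℏG/c³.
  = 7.041 × 10⁻⁴⁵ / 2.695 × 10²⁵
  = 2.613 × 10⁻⁷⁰ m²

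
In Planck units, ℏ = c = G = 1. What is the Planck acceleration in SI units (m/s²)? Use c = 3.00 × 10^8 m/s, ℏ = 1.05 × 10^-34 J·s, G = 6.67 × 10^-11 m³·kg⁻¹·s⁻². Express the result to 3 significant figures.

5.59 × 10^51 m/s²

Dimensional analysis gives a_P = √(c⁷/(ℏG)).
  = √(3.12 × 10^103)
  = 5.59 × 10^51 m/s²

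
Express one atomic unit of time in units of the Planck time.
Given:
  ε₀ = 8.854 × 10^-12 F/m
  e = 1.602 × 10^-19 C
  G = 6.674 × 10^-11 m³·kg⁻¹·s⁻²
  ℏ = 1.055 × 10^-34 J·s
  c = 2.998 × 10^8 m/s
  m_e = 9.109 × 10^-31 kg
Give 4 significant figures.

atomic unit of time: τ_au = (4πε₀)²ℏ³/(m_e e⁴) = 2.423 × 10^-17 s
Planck time: t_P = √(ℏG/c⁵) = 5.392 × 10^-44 s
ratio = 2.423 × 10^-17 / 5.392 × 10^-44 = 4.494 × 10^26

4.494 × 10^26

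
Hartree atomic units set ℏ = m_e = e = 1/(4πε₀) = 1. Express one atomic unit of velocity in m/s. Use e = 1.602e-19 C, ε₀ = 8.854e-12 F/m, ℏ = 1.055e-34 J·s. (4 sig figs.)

2.186e6 m/s

Dimensional analysis gives v_au = e²/(4πε₀ℏ).
  = 2.566e-38 / 1.174e-44
  = 2.186e6 m/s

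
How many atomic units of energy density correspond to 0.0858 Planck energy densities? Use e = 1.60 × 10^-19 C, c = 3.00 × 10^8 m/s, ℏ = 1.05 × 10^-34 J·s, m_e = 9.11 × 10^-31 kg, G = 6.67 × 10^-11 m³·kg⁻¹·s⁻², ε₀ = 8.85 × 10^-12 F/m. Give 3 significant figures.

Planck energy density: u_P = c⁷/(ℏG²) = 4.68 × 10^113 J/m³
atomic unit of energy density: u_au = E_h/a₀³ = m_e⁴e¹⁰/((4πε₀)⁵ℏ⁸) = 3.01 × 10^13 J/m³
0.0858 × 4.68 × 10^113 / 3.01 × 10^13 = 1.33 × 10^99

1.33 × 10^99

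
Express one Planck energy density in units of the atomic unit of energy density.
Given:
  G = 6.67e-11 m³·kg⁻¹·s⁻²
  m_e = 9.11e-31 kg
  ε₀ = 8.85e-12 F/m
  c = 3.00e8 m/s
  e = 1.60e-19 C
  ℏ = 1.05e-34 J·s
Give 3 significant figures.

Planck energy density: u_P = c⁷/(ℏG²) = 4.68e113 J/m³
atomic unit of energy density: u_au = E_h/a₀³ = m_e⁴e¹⁰/((4πε₀)⁵ℏ⁸) = 3.01e13 J/m³
ratio = 4.68e113 / 3.01e13 = 1.55e100

1.55e100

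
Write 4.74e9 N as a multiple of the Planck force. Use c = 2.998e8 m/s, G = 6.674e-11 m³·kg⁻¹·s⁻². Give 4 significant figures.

3.916e-35

Planck force: F_P = c⁴/G = 1.210e44 N.
4.74e9 / 1.210e44 = 3.916e-35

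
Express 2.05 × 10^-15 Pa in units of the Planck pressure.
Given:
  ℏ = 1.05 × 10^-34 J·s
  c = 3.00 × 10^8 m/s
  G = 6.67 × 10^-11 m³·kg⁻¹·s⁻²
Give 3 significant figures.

Planck pressure: p_P = c⁷/(ℏG²) = 4.68 × 10^113 Pa.
2.05 × 10^-15 / 4.68 × 10^113 = 4.38 × 10^-129

4.38 × 10^-129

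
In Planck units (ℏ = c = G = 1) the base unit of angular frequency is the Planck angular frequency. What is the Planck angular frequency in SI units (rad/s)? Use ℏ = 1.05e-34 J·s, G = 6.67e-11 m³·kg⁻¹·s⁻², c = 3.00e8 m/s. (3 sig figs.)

1.86e43 rad/s

ω_P = √(c⁵/(ℏG))
  = √(3.47e86)
  = 1.86e43 rad/s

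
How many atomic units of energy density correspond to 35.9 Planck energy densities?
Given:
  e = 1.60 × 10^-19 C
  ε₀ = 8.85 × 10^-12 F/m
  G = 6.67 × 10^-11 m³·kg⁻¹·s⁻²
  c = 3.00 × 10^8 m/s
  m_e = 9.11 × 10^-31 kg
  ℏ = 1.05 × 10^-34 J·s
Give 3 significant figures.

5.58 × 10^101

Planck energy density: u_P = c⁷/(ℏG²) = 4.68 × 10^113 J/m³
atomic unit of energy density: u_au = E_h/a₀³ = m_e⁴e¹⁰/((4πε₀)⁵ℏ⁸) = 3.01 × 10^13 J/m³
35.9 × 4.68 × 10^113 / 3.01 × 10^13 = 5.58 × 10^101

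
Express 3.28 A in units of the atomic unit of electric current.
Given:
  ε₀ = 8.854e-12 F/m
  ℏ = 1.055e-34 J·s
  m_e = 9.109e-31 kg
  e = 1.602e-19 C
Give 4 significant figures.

496.1

atomic unit of electric current: I_au = e E_h/ℏ = m_e e⁵/((4πε₀)²ℏ³) = 6.612e-3 A.
3.28 / 6.612e-3 = 496.1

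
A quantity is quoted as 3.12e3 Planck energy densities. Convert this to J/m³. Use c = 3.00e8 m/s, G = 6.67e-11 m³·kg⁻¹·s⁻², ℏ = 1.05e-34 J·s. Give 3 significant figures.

1.46e117 J/m³

One Planck energy density: u_P = c⁷/(ℏG²) = 4.68e113 J/m³.
3.12e3 × 4.68e113 J/m³ = 1.46e117 J/m³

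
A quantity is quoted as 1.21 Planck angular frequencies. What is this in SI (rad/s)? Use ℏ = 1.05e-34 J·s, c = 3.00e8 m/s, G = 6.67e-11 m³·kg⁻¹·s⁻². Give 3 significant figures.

One Planck angular frequency: ω_P = √(c⁵/(ℏG)) = 1.86e43 rad/s.
1.21 × 1.86e43 rad/s = 2.25e43 rad/s

2.25e43 rad/s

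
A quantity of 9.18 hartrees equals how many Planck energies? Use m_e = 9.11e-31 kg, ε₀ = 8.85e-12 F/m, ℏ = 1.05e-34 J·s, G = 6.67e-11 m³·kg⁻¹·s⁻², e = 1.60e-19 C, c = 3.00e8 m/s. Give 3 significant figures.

2.06e-26

hartree: E_h = m_e e⁴/(4πε₀ℏ)² = 4.38e-18 J
Planck energy: E_P = √(ℏc⁵/G) = 1.96e9 J
9.18 × 4.38e-18 / 1.96e9 = 2.06e-26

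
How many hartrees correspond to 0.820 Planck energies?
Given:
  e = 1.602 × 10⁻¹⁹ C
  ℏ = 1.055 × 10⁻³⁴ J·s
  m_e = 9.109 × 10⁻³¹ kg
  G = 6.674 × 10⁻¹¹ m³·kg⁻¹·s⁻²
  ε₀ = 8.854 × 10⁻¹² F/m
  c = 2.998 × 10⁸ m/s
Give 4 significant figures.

3.685 × 10²⁶

Planck energy: E_P = √(ℏc⁵/G) = 1.957 × 10⁹ J
hartree: E_h = m_e e⁴/(4πε₀ℏ)² = 4.354 × 10⁻¹⁸ J
0.820 × 1.957 × 10⁹ / 4.354 × 10⁻¹⁸ = 3.685 × 10²⁶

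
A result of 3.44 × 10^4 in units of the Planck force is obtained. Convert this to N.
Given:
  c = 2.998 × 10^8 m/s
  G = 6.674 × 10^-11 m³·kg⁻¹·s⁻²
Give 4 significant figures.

4.164 × 10^48 N

One Planck force: F_P = c⁴/G = 1.210 × 10^44 N.
3.44 × 10^4 × 1.210 × 10^44 N = 4.164 × 10^48 N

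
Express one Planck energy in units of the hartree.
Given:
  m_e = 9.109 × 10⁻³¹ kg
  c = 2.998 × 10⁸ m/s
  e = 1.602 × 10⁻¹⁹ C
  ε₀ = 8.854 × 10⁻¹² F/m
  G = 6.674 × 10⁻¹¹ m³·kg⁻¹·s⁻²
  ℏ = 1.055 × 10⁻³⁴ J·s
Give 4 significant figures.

4.494 × 10²⁶

Planck energy: E_P = √(ℏc⁵/G) = 1.957 × 10⁹ J
hartree: E_h = m_e e⁴/(4πε₀ℏ)² = 4.354 × 10⁻¹⁸ J
ratio = 1.957 × 10⁹ / 4.354 × 10⁻¹⁸ = 4.494 × 10²⁶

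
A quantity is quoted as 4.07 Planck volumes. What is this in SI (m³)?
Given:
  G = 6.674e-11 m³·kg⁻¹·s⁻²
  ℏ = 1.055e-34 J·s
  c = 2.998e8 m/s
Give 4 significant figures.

One Planck volume: V_P = (ℏG/c³)^(3/2) = 4.224e-105 m³.
4.07 × 4.224e-105 m³ = 1.719e-104 m³

1.719e-104 m³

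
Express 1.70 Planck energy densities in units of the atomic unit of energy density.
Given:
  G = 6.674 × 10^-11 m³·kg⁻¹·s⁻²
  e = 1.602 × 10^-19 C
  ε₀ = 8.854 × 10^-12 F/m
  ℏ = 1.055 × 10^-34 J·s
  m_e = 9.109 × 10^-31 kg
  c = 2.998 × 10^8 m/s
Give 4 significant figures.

2.688 × 10^100

Planck energy density: u_P = c⁷/(ℏG²) = 4.632 × 10^113 J/m³
atomic unit of energy density: u_au = E_h/a₀³ = m_e⁴e¹⁰/((4πε₀)⁵ℏ⁸) = 2.929 × 10^13 J/m³
1.70 × 4.632 × 10^113 / 2.929 × 10^13 = 2.688 × 10^100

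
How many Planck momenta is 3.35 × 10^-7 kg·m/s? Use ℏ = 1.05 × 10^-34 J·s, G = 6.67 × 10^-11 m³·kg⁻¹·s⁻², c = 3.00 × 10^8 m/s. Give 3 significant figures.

5.14 × 10^-8

Planck momentum: p_P = √(ℏc³/G) = 6.52 kg·m/s.
3.35 × 10^-7 / 6.52 = 5.14 × 10^-8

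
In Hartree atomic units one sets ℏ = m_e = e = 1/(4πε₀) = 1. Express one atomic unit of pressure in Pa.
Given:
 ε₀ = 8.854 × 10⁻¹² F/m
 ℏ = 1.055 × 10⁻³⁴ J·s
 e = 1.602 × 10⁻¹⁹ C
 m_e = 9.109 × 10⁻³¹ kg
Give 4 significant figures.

2.929 × 10¹³ Pa

P_au = E_h/a₀³ = m_e⁴e¹⁰/((4πε₀)⁵ℏ⁸)
E_h = 4.354 × 10⁻¹⁸ J
a₀ = 5.297 × 10⁻¹¹ m
E_h/a₀³ = 2.929 × 10¹³ Pa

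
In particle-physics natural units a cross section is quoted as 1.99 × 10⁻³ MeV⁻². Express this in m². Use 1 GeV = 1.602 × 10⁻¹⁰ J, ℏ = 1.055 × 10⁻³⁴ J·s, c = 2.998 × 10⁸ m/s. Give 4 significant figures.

7.757 × 10⁻²⁹ m²

Area is [L]² = [E]⁻²·(ℏc)²; restore (ℏc)².
1 GeV⁻² → (ℏc)² × (1 GeV in J)⁻² = 3.898 × 10⁻³² m².
Convert the energy scale: 1.99 × 10⁻³ MeV⁻² = 1.99 × 10³ GeV⁻².
Result: 1.99 × 10³ × 3.898 × 10⁻³² = 7.757 × 10⁻²⁹ m².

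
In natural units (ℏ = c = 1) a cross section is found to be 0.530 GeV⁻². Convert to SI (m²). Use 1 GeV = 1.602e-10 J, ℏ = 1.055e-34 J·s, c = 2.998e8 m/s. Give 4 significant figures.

Area is [L]² = [E]⁻²·(ℏc)²; restore (ℏc)².
1 GeV⁻² → (ℏc)² × (1 GeV in J)⁻² = 3.898e-32 m².
Result: 0.530 × 3.898e-32 = 2.066e-32 m².

2.066e-32 m²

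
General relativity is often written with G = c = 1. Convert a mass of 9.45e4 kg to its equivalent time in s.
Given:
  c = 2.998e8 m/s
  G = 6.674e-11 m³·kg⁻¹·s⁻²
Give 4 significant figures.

Mass → time via G/c³.
9.45e4 kg × (G/c³) = 2.341e-31 s

2.341e-31 s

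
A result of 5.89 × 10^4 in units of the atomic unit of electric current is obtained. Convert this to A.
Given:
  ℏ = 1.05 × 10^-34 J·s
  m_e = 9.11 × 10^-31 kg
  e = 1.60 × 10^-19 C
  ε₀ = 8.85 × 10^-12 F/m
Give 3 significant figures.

393 A

One atomic unit of electric current: I_au = e E_h/ℏ = m_e e⁵/((4πε₀)²ℏ³) = 6.67 × 10^-3 A.
5.89 × 10^4 × 6.67 × 10^-3 A = 393 A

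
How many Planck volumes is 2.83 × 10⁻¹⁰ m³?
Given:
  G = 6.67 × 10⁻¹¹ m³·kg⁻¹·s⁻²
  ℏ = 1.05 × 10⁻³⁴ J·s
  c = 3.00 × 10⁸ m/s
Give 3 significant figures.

6.77 × 10⁹⁴

Planck volume: V_P = (ℏG/c³)^(3/2) = 4.18 × 10⁻¹⁰⁵ m³.
2.83 × 10⁻¹⁰ / 4.18 × 10⁻¹⁰⁵ = 6.77 × 10⁹⁴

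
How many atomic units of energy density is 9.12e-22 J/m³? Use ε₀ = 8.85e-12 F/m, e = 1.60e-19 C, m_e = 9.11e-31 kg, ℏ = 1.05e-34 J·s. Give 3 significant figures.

3.03e-35

atomic unit of energy density: u_au = E_h/a₀³ = m_e⁴e¹⁰/((4πε₀)⁵ℏ⁸) = 3.01e13 J/m³.
9.12e-22 / 3.01e13 = 3.03e-35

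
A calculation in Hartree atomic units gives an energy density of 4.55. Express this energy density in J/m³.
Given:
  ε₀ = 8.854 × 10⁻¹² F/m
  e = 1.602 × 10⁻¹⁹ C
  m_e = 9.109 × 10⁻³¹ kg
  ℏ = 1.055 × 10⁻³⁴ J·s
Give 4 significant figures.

1.333 × 10¹⁴ J/m³

One atomic unit of energy density: u_au = E_h/a₀³ = m_e⁴e¹⁰/((4πε₀)⁵ℏ⁸) = 2.929 × 10¹³ J/m³.
4.55 × 2.929 × 10¹³ J/m³ = 1.333 × 10¹⁴ J/m³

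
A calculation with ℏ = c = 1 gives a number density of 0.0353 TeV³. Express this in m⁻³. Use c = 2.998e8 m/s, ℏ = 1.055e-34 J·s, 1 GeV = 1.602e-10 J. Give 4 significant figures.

Number density is [L]⁻³ = [E]³/(ℏc)³.
1 GeV³ → 1/(ℏc)³ × (1 GeV in J)³ = 1.299e47 m⁻³.
Convert the energy scale: 0.0353 TeV³ = 3.53e7 GeV³.
Result: 3.53e7 × 1.299e47 = 4.587e54 m⁻³.

4.587e54 m⁻³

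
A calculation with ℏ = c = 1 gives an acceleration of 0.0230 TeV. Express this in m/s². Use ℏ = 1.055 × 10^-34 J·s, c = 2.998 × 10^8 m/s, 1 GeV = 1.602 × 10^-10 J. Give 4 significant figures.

1.047 × 10^34 m/s²

Acceleration is [L]/[T]² = c·[E]/ℏ.
1 GeV → c/ℏ × (1 GeV in J) = 4.552 × 10^32 m/s².
Convert the energy scale: 0.0230 TeV = 23 GeV.
Result: 23 × 4.552 × 10^32 = 1.047 × 10^34 m/s².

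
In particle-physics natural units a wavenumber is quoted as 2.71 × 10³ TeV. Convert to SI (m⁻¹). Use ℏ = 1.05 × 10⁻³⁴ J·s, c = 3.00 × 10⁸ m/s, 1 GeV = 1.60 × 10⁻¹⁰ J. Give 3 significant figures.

1.38 × 10²² m⁻¹

Inverse length is [E]/(ℏc).
1 GeV → 1/(ℏc) × (1 GeV in J) = 5.08 × 10¹⁵ m⁻¹.
Convert the energy scale: 2.71 × 10³ TeV = 2.71 × 10⁶ GeV.
Result: 2.71 × 10⁶ × 5.08 × 10¹⁵ = 1.38 × 10²² m⁻¹.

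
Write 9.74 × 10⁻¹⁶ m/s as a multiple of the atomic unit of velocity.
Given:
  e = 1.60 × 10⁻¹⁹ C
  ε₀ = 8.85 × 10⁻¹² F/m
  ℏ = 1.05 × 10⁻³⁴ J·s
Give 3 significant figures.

4.44 × 10⁻²²

atomic unit of velocity: v_au = e²/(4πε₀ℏ) = 2.19 × 10⁶ m/s.
9.74 × 10⁻¹⁶ / 2.19 × 10⁶ = 4.44 × 10⁻²²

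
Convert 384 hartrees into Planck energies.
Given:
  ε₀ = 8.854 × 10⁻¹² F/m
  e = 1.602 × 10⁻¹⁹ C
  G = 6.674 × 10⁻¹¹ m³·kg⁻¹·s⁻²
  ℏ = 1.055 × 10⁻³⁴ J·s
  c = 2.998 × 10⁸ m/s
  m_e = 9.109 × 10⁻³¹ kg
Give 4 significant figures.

hartree: E_h = m_e e⁴/(4πε₀ℏ)² = 4.354 × 10⁻¹⁸ J
Planck energy: E_P = √(ℏc⁵/G) = 1.957 × 10⁹ J
384 × 4.354 × 10⁻¹⁸ / 1.957 × 10⁹ = 8.545 × 10⁻²⁵

8.545 × 10⁻²⁵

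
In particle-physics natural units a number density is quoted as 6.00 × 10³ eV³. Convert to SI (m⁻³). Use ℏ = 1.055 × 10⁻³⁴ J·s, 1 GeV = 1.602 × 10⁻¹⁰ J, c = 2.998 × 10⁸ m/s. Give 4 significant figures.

Number density is [L]⁻³ = [E]³/(ℏc)³.
1 GeV³ → 1/(ℏc)³ × (1 GeV in J)³ = 1.299 × 10⁴⁷ m⁻³.
Convert the energy scale: 6.00 × 10³ eV³ = 6.00 × 10⁻²⁴ GeV³.
Result: 6.00 × 10⁻²⁴ × 1.299 × 10⁴⁷ = 7.796 × 10²³ m⁻³.

7.796 × 10²³ m⁻³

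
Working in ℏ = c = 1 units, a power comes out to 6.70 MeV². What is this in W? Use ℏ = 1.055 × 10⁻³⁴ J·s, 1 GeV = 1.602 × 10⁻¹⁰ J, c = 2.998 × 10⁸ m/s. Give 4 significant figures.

Power is [E]/[T] = [E]²/ℏ.
1 GeV² → 1/ℏ × (1 GeV in J)² = 2.433 × 10¹⁴ W.
Convert the energy scale: 6.70 MeV² = 6.70 × 10⁻⁶ GeV².
Result: 6.70 × 10⁻⁶ × 2.433 × 10¹⁴ = 1.630 × 10⁹ W.

1.630 × 10⁹ W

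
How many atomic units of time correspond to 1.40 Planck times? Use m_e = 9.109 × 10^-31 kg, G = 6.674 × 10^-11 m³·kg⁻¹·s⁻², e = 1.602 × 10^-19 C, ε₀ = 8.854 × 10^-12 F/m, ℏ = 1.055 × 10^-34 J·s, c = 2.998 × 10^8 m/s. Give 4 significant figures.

3.116 × 10^-27

Planck time: t_P = √(ℏG/c⁵) = 5.392 × 10^-44 s
atomic unit of time: τ_au = (4πε₀)²ℏ³/(m_e e⁴) = 2.423 × 10^-17 s
1.40 × 5.392 × 10^-44 / 2.423 × 10^-17 = 3.116 × 10^-27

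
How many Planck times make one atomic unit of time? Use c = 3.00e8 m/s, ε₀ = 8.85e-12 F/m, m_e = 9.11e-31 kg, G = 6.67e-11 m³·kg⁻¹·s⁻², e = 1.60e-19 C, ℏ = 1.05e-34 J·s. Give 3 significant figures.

atomic unit of time: τ_au = (4πε₀)²ℏ³/(m_e e⁴) = 2.40e-17 s
Planck time: t_P = √(ℏG/c⁵) = 5.37e-44 s
ratio = 2.40e-17 / 5.37e-44 = 4.47e26

4.47e26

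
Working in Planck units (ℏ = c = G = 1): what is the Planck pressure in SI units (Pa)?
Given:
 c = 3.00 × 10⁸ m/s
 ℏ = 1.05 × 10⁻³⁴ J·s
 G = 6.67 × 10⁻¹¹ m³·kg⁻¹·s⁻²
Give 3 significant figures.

The unique combination of the constants set to 1 with dimensions of pressure is p_P = c⁷/(ℏG²).
  = 2.19 × 10⁵⁹ / 4.67 × 10⁻⁵⁵
  = 4.68 × 10¹¹³ Pa

4.68 × 10¹¹³ Pa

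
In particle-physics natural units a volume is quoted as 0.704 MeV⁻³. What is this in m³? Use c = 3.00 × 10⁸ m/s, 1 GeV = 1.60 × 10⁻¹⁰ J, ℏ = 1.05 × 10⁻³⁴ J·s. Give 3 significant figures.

5.37 × 10⁻³⁹ m³

Volume is [L]³ = [E]⁻³·(ℏc)³.
1 GeV⁻³ → (ℏc)³ × (1 GeV in J)⁻³ = 7.63 × 10⁻⁴⁸ m³.
Convert the energy scale: 0.704 MeV⁻³ = 7.04 × 10⁸ GeV⁻³.
Result: 7.04 × 10⁸ × 7.63 × 10⁻⁴⁸ = 5.37 × 10⁻³⁹ m³.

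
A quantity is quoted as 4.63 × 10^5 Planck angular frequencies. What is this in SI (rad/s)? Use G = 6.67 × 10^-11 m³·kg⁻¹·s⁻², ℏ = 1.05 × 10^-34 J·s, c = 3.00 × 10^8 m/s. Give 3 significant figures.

8.62 × 10^48 rad/s

One Planck angular frequency: ω_P = √(c⁵/(ℏG)) = 1.86 × 10^43 rad/s.
4.63 × 10^5 × 1.86 × 10^43 rad/s = 8.62 × 10^48 rad/s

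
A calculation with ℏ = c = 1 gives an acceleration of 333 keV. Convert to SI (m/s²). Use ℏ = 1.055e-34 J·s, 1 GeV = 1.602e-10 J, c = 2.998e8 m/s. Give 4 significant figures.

1.516e29 m/s²

Acceleration is [L]/[T]² = c·[E]/ℏ.
1 GeV → c/ℏ × (1 GeV in J) = 4.552e32 m/s².
Convert the energy scale: 333 keV = 3.33e-4 GeV.
Result: 3.33e-4 × 4.552e32 = 1.516e29 m/s².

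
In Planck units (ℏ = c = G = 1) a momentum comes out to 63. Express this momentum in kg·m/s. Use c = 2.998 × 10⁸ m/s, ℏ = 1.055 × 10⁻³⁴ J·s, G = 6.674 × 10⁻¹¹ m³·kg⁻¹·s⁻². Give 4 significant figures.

411.2 kg·m/s

One Planck momentum: p_P = √(ℏc³/G) = 6.527 kg·m/s.
63 × 6.527 kg·m/s = 411.2 kg·m/s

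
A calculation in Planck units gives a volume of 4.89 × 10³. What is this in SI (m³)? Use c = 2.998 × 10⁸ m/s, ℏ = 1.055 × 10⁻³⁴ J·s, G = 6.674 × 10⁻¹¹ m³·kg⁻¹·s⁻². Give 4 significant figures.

2.065 × 10⁻¹⁰¹ m³

One Planck volume: V_P = (ℏG/c³)^(3/2) = 4.224 × 10⁻¹⁰⁵ m³.
4.89 × 10³ × 4.224 × 10⁻¹⁰⁵ m³ = 2.065 × 10⁻¹⁰¹ m³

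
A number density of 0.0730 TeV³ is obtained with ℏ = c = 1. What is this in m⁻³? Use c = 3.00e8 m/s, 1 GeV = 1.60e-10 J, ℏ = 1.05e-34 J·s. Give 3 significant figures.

9.57e54 m⁻³

Number density is [L]⁻³ = [E]³/(ℏc)³.
1 GeV³ → 1/(ℏc)³ × (1 GeV in J)³ = 1.31e47 m⁻³.
Convert the energy scale: 0.0730 TeV³ = 7.30e7 GeV³.
Result: 7.30e7 × 1.31e47 = 9.57e54 m⁻³.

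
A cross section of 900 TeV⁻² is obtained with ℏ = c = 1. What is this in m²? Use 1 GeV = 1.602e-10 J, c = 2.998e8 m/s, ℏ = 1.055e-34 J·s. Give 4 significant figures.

3.508e-35 m²

Area is [L]² = [E]⁻²·(ℏc)²; restore (ℏc)².
1 GeV⁻² → (ℏc)² × (1 GeV in J)⁻² = 3.898e-32 m².
Convert the energy scale: 900 TeV⁻² = 9.00e-4 GeV⁻².
Result: 9.00e-4 × 3.898e-32 = 3.508e-35 m².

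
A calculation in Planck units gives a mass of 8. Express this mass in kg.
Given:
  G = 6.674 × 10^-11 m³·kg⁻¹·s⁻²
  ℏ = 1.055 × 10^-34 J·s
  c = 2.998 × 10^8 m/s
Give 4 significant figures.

One Planck mass: m_P = √(ℏc/G) = 2.177 × 10^-8 kg.
8 × 2.177 × 10^-8 kg = 1.742 × 10^-7 kg

1.742 × 10^-7 kg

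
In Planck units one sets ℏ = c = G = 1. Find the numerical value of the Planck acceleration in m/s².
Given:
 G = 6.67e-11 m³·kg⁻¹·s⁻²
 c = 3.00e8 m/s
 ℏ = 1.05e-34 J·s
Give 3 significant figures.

a_P = √(c⁷/(ℏG))
  = √(3.12e103)
  = 5.59e51 m/s²

5.59e51 m/s²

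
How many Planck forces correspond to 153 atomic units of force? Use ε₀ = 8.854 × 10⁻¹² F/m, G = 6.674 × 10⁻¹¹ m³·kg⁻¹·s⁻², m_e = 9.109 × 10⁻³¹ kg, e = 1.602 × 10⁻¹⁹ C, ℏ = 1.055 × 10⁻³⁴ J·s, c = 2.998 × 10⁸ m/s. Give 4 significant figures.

atomic unit of force: F_au = E_h/a₀ = m_e²e⁶/((4πε₀)³ℏ⁴) = 8.220 × 10⁻⁸ N
Planck force: F_P = c⁴/G = 1.210 × 10⁴⁴ N
153 × 8.220 × 10⁻⁸ / 1.210 × 10⁴⁴ = 1.039 × 10⁻⁴⁹

1.039 × 10⁻⁴⁹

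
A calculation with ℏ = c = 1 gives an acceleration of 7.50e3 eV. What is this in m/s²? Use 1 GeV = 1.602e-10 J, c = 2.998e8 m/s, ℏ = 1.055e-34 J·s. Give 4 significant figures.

3.414e27 m/s²

Acceleration is [L]/[T]² = c·[E]/ℏ.
1 GeV → c/ℏ × (1 GeV in J) = 4.552e32 m/s².
Convert the energy scale: 7.50e3 eV = 7.50e-6 GeV.
Result: 7.50e-6 × 4.552e32 = 3.414e27 m/s².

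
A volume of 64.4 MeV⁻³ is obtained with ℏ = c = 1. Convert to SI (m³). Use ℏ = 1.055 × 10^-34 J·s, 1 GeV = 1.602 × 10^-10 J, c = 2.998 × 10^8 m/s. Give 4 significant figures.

Volume is [L]³ = [E]⁻³·(ℏc)³.
1 GeV⁻³ → (ℏc)³ × (1 GeV in J)⁻³ = 7.696 × 10^-48 m³.
Convert the energy scale: 64.4 MeV⁻³ = 6.44 × 10^10 GeV⁻³.
Result: 6.44 × 10^10 × 7.696 × 10^-48 = 4.956 × 10^-37 m³.

4.956 × 10^-37 m³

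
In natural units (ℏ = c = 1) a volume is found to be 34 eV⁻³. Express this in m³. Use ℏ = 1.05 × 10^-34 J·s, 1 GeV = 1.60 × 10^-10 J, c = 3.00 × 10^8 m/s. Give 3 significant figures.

2.59 × 10^-19 m³

Volume is [L]³ = [E]⁻³·(ℏc)³.
1 GeV⁻³ → (ℏc)³ × (1 GeV in J)⁻³ = 7.63 × 10^-48 m³.
Convert the energy scale: 34 eV⁻³ = 3.40 × 10^28 GeV⁻³.
Result: 3.40 × 10^28 × 7.63 × 10^-48 = 2.59 × 10^-19 m³.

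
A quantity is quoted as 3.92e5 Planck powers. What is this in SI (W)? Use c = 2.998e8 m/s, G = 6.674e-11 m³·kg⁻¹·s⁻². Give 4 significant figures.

1.423e58 W

One Planck power: P_P = c⁵/G = 3.629e52 W.
3.92e5 × 3.629e52 W = 1.423e58 W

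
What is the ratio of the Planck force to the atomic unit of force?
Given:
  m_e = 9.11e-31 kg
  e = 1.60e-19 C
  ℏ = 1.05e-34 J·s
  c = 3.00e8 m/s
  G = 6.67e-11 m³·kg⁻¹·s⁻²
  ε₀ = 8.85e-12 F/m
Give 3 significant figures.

Planck force: F_P = c⁴/G = 1.21e44 N
atomic unit of force: F_au = E_h/a₀ = m_e²e⁶/((4πε₀)³ℏ⁴) = 8.33e-8 N
ratio = 1.21e44 / 8.33e-8 = 1.46e51

1.46e51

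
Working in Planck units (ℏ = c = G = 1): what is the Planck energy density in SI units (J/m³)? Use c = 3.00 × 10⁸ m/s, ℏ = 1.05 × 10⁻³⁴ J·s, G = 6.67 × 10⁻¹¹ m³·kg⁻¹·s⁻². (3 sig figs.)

4.68 × 10¹¹³ J/m³

Dimensional analysis gives u_P = c⁷/(ℏG²).
  = 2.19 × 10⁵⁹ / 4.67 × 10⁻⁵⁵
  = 4.68 × 10¹¹³ J/m³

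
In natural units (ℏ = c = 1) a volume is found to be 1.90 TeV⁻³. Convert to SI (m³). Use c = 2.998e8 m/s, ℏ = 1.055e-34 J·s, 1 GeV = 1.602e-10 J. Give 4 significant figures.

1.462e-56 m³

Volume is [L]³ = [E]⁻³·(ℏc)³.
1 GeV⁻³ → (ℏc)³ × (1 GeV in J)⁻³ = 7.696e-48 m³.
Convert the energy scale: 1.90 TeV⁻³ = 1.90e-9 GeV⁻³.
Result: 1.90e-9 × 7.696e-48 = 1.462e-56 m³.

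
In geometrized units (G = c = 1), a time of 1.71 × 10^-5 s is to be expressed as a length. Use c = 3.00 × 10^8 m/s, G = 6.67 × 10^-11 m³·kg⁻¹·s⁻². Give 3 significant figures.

5.13 × 10^3 m

Time → length via c.
1.71 × 10^-5 s × (c) = 5.13 × 10^3 m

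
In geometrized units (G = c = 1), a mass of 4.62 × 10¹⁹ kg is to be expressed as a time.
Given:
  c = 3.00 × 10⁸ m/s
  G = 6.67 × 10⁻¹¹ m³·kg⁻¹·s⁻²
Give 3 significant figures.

Mass → time via G/c³.
4.62 × 10¹⁹ kg × (G/c³) = 1.14 × 10⁻¹⁶ s

1.14 × 10⁻¹⁶ s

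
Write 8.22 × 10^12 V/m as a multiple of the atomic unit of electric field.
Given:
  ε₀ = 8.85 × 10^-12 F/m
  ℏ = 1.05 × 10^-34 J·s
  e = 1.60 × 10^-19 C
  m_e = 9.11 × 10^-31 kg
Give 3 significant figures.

15.8

atomic unit of electric field: E_au = E_h/(e a₀) = m_e²e⁵/((4πε₀)³ℏ⁴) = 5.20 × 10^11 V/m.
8.22 × 10^12 / 5.20 × 10^11 = 15.8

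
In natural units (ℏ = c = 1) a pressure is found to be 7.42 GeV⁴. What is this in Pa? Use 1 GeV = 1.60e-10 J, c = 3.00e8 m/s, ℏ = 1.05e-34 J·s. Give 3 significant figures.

Pressure is [E]/[L]³ = [E]⁴/(ℏc)³.
1 GeV⁴ → 1/(ℏc)³ × (1 GeV in J)⁴ = 2.10e37 Pa.
Result: 7.42 × 2.10e37 = 1.56e38 Pa.

1.56e38 Pa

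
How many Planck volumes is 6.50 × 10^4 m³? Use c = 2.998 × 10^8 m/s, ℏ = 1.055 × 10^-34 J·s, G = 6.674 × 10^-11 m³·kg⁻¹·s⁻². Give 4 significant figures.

Planck volume: V_P = (ℏG/c³)^(3/2) = 4.224 × 10^-105 m³.
6.50 × 10^4 / 4.224 × 10^-105 = 1.539 × 10^109

1.539 × 10^109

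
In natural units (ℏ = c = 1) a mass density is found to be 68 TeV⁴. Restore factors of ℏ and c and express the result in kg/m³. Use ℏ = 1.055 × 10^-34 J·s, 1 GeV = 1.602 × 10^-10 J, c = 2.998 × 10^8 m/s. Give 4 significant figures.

1.575 × 10^34 kg/m³

Mass density is [E]/(c²[L]³) = [E]⁴/(ℏ³c⁵).
1 GeV⁴ → 1/(ℏ³c⁵) × (1 GeV in J)⁴ = 2.316 × 10^20 kg/m³.
Convert the energy scale: 68 TeV⁴ = 6.80 × 10^13 GeV⁴.
Result: 6.80 × 10^13 × 2.316 × 10^20 = 1.575 × 10^34 kg/m³.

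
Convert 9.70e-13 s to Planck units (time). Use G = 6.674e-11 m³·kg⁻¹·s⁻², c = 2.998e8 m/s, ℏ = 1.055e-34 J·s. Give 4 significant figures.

Planck time: t_P = √(ℏG/c⁵) = 5.392e-44 s.
9.70e-13 / 5.392e-44 = 1.799e31

1.799e31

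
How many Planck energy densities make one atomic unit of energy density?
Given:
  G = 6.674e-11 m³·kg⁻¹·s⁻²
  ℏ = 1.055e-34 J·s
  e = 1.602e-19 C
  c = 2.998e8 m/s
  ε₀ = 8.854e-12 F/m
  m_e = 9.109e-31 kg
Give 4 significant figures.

atomic unit of energy density: u_au = E_h/a₀³ = m_e⁴e¹⁰/((4πε₀)⁵ℏ⁸) = 2.929e13 J/m³
Planck energy density: u_P = c⁷/(ℏG²) = 4.632e113 J/m³
ratio = 2.929e13 / 4.632e113 = 6.323e-101

6.323e-101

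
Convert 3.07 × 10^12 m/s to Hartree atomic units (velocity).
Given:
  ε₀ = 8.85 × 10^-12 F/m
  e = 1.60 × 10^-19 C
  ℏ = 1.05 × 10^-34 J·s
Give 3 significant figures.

1.40 × 10^6

atomic unit of velocity: v_au = e²/(4πε₀ℏ) = 2.19 × 10^6 m/s.
3.07 × 10^12 / 2.19 × 10^6 = 1.40 × 10^6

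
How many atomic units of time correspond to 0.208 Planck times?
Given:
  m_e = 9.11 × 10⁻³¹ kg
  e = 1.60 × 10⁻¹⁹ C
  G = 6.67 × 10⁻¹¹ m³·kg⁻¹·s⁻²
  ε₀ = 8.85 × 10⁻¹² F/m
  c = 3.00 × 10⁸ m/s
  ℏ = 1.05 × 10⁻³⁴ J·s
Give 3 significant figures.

Planck time: t_P = √(ℏG/c⁵) = 5.37 × 10⁻⁴⁴ s
atomic unit of time: τ_au = (4πε₀)²ℏ³/(m_e e⁴) = 2.40 × 10⁻¹⁷ s
0.208 × 5.37 × 10⁻⁴⁴ / 2.40 × 10⁻¹⁷ = 4.66 × 10⁻²⁸

4.66 × 10⁻²⁸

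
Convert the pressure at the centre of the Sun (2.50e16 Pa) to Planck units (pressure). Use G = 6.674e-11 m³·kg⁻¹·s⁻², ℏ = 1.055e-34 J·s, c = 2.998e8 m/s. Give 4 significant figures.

Planck pressure: p_P = c⁷/(ℏG²) = 4.632e113 Pa.
2.50e16 / 4.632e113 = 5.397e-98

5.397e-98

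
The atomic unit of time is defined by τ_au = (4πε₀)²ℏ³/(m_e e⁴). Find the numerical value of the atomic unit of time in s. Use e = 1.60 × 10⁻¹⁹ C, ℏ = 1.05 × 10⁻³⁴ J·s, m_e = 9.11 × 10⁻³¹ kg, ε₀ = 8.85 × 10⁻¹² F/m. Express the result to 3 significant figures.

2.40 × 10⁻¹⁷ s

τ_au = (4πε₀)²ℏ³/(m_e e⁴)
E_h = 4.38 × 10⁻¹⁸ J
ℏ/E_h = 2.40 × 10⁻¹⁷ s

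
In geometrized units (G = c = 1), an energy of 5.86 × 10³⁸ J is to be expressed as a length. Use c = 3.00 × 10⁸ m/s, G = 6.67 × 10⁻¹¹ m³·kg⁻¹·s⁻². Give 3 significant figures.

4.83 × 10⁻⁶ m

Energy → length via G/c⁴.
5.86 × 10³⁸ J × (G/c⁴) = 4.83 × 10⁻⁶ m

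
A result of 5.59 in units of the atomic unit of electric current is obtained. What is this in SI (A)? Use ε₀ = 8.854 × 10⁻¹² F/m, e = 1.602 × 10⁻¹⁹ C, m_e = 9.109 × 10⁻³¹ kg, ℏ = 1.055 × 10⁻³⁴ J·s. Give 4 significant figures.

One atomic unit of electric current: I_au = e E_h/ℏ = m_e e⁵/((4πε₀)²ℏ³) = 6.612 × 10⁻³ A.
5.59 × 6.612 × 10⁻³ A = 0.03696 A

0.03696 A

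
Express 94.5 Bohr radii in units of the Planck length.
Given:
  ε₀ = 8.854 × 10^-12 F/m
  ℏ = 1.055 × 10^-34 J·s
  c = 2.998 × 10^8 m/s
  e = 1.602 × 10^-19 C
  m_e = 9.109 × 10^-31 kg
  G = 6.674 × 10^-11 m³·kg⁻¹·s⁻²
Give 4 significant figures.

3.097 × 10^26

Bohr radius: a₀ = 4πε₀ℏ²/(m_e e²) = 5.297 × 10^-11 m
Planck length: ℓ_P = √(ℏG/c³) = 1.616 × 10^-35 m
94.5 × 5.297 × 10^-11 / 1.616 × 10^-35 = 3.097 × 10^26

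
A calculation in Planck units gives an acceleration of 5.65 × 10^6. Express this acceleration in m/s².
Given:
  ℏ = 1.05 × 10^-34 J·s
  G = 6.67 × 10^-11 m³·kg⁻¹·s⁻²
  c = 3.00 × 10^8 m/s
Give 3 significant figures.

3.16 × 10^58 m/s²

One Planck acceleration: a_P = √(c⁷/(ℏG)) = 5.59 × 10^51 m/s².
5.65 × 10^6 × 5.59 × 10^51 m/s² = 3.16 × 10^58 m/s²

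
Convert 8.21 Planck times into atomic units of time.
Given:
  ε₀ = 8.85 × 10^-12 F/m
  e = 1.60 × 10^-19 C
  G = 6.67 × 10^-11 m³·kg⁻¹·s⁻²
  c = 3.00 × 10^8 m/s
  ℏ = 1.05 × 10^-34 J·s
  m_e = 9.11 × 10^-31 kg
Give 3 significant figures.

Planck time: t_P = √(ℏG/c⁵) = 5.37 × 10^-44 s
atomic unit of time: τ_au = (4πε₀)²ℏ³/(m_e e⁴) = 2.40 × 10^-17 s
8.21 × 5.37 × 10^-44 / 2.40 × 10^-17 = 1.84 × 10^-26

1.84 × 10^-26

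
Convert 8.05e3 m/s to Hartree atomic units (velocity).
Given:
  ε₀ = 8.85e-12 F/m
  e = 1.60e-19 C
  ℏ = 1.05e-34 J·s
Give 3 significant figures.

3.67e-3

atomic unit of velocity: v_au = e²/(4πε₀ℏ) = 2.19e6 m/s.
8.05e3 / 2.19e6 = 3.67e-3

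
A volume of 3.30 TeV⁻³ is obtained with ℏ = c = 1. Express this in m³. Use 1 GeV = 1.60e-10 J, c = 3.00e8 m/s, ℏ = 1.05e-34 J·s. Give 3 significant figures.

2.52e-56 m³

Volume is [L]³ = [E]⁻³·(ℏc)³.
1 GeV⁻³ → (ℏc)³ × (1 GeV in J)⁻³ = 7.63e-48 m³.
Convert the energy scale: 3.30 TeV⁻³ = 3.30e-9 GeV⁻³.
Result: 3.30e-9 × 7.63e-48 = 2.52e-56 m³.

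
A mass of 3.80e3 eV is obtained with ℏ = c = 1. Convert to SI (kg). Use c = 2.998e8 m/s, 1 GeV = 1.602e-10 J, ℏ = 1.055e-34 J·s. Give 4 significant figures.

6.773e-33 kg

Mass is [E]/c²; divide by c².
1 GeV → 1/c² × (1 GeV in J) = 1.782e-27 kg.
Convert the energy scale: 3.80e3 eV = 3.80e-6 GeV.
Result: 3.80e-6 × 1.782e-27 = 6.773e-33 kg.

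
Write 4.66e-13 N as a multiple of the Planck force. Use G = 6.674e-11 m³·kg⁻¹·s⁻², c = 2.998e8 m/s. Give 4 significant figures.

3.850e-57

Planck force: F_P = c⁴/G = 1.210e44 N.
4.66e-13 / 1.210e44 = 3.850e-57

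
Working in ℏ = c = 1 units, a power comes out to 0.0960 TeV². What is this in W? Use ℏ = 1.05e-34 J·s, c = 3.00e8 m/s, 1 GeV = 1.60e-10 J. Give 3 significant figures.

2.34e19 W

Power is [E]/[T] = [E]²/ℏ.
1 GeV² → 1/ℏ × (1 GeV in J)² = 2.44e14 W.
Convert the energy scale: 0.0960 TeV² = 9.60e4 GeV².
Result: 9.60e4 × 2.44e14 = 2.34e19 W.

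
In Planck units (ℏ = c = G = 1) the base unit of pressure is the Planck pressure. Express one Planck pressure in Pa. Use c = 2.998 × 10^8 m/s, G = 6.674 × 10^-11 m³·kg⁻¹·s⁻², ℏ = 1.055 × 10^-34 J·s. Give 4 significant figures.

p_P = c⁷/(ℏG²)
  = 2.177 × 10^59 / 4.699 × 10^-55
  = 4.632 × 10^113 Pa

4.632 × 10^113 Pa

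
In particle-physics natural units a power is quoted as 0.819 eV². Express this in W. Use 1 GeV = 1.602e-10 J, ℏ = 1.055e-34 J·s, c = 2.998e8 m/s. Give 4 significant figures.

1.992e-4 W

Power is [E]/[T] = [E]²/ℏ.
1 GeV² → 1/ℏ × (1 GeV in J)² = 2.433e14 W.
Convert the energy scale: 0.819 eV² = 8.19e-19 GeV².
Result: 8.19e-19 × 2.433e14 = 1.992e-4 W.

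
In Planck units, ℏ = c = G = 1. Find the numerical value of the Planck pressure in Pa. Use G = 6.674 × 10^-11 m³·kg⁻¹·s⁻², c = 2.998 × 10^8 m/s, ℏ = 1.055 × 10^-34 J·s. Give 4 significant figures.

Dimensional analysis gives p_P = c⁷/(ℏG²).
  = 2.177 × 10^59 / 4.699 × 10^-55
  = 4.632 × 10^113 Pa

4.632 × 10^113 Pa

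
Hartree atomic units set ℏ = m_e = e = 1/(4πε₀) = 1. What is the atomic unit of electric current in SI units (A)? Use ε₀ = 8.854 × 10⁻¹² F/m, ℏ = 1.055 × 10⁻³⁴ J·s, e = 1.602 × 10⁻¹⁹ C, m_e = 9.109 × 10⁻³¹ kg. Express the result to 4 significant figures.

Dimensional analysis gives I_au = e E_h/ℏ = m_e e⁵/((4πε₀)²ℏ³).
E_h = 4.354 × 10⁻¹⁸ J
e·E_h/ℏ = 6.612 × 10⁻³ A

6.612 × 10⁻³ A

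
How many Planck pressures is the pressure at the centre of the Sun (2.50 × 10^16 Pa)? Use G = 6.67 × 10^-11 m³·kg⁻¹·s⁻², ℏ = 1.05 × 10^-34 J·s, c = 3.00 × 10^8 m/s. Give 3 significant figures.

Planck pressure: p_P = c⁷/(ℏG²) = 4.68 × 10^113 Pa.
2.50 × 10^16 / 4.68 × 10^113 = 5.34 × 10^-98

5.34 × 10^-98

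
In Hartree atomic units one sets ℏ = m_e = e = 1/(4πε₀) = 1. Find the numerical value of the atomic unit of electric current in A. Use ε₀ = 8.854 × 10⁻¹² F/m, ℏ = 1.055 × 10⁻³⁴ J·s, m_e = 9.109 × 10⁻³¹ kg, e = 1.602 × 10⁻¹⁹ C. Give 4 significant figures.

I_au = e E_h/ℏ = m_e e⁵/((4πε₀)²ℏ³)
E_h = 4.354 × 10⁻¹⁸ J
e·E_h/ℏ = 6.612 × 10⁻³ A

6.612 × 10⁻³ A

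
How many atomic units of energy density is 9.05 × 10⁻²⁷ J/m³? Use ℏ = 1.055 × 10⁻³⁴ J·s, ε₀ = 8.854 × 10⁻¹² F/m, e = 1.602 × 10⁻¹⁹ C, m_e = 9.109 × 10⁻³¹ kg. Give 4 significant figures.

3.090 × 10⁻⁴⁰

atomic unit of energy density: u_au = E_h/a₀³ = m_e⁴e¹⁰/((4πε₀)⁵ℏ⁸) = 2.929 × 10¹³ J/m³.
9.05 × 10⁻²⁷ / 2.929 × 10¹³ = 3.090 × 10⁻⁴⁰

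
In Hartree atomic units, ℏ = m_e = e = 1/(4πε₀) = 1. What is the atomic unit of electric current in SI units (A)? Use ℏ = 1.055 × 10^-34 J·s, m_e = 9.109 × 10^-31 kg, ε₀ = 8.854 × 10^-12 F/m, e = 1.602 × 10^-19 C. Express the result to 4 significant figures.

From ℏ = m_e = e = 1/(4πε₀) = 1 the current scale is I_au = e E_h/ℏ = m_e e⁵/((4πε₀)²ℏ³).
E_h = 4.354 × 10^-18 J
e·E_h/ℏ = 6.612 × 10^-3 A

6.612 × 10^-3 A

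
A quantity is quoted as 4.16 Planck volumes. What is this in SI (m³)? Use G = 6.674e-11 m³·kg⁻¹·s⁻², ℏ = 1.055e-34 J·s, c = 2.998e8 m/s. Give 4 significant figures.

One Planck volume: V_P = (ℏG/c³)^(3/2) = 4.224e-105 m³.
4.16 × 4.224e-105 m³ = 1.757e-104 m³

1.757e-104 m³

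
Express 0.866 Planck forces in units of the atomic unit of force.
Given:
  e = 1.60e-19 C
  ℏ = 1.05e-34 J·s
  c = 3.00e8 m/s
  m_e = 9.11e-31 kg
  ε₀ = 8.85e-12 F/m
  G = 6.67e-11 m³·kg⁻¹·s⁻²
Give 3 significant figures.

1.26e51

Planck force: F_P = c⁴/G = 1.21e44 N
atomic unit of force: F_au = E_h/a₀ = m_e²e⁶/((4πε₀)³ℏ⁴) = 8.33e-8 N
0.866 × 1.21e44 / 8.33e-8 = 1.26e51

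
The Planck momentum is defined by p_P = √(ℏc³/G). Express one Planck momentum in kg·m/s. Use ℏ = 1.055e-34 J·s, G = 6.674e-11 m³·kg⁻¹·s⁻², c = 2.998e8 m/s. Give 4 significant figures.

p_P = √(ℏc³/G)
  = √(42.60)
  = 6.527 kg·m/s

6.527 kg·m/s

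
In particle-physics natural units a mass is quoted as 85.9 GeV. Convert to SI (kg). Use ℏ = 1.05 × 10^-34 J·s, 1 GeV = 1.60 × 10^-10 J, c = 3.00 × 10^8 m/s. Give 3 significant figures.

Mass is [E]/c²; divide by c².
1 GeV → 1/c² × (1 GeV in J) = 1.78 × 10^-27 kg.
Result: 85.9 × 1.78 × 10^-27 = 1.53 × 10^-25 kg.

1.53 × 10^-25 kg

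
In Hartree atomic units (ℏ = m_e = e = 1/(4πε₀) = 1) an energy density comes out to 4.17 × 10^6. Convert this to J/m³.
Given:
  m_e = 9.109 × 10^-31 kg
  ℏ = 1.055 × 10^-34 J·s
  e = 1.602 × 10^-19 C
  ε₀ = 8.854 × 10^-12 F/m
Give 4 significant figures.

1.221 × 10^20 J/m³

One atomic unit of energy density: u_au = E_h/a₀³ = m_e⁴e¹⁰/((4πε₀)⁵ℏ⁸) = 2.929 × 10^13 J/m³.
4.17 × 10^6 × 2.929 × 10^13 J/m³ = 1.221 × 10^20 J/m³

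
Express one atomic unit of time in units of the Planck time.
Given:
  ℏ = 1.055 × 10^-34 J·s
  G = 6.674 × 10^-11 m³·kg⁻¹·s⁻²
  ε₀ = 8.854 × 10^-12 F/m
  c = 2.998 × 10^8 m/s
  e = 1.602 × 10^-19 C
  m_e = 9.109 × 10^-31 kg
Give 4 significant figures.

atomic unit of time: τ_au = (4πε₀)²ℏ³/(m_e e⁴) = 2.423 × 10^-17 s
Planck time: t_P = √(ℏG/c⁵) = 5.392 × 10^-44 s
ratio = 2.423 × 10^-17 / 5.392 × 10^-44 = 4.494 × 10^26

4.494 × 10^26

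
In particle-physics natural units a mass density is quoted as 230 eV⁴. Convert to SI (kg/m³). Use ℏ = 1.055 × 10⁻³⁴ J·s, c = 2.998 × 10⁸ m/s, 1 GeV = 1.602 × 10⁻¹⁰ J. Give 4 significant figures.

5.327 × 10⁻¹⁴ kg/m³

Mass density is [E]/(c²[L]³) = [E]⁴/(ℏ³c⁵).
1 GeV⁴ → 1/(ℏ³c⁵) × (1 GeV in J)⁴ = 2.316 × 10²⁰ kg/m³.
Convert the energy scale: 230 eV⁴ = 2.30 × 10⁻³⁴ GeV⁴.
Result: 2.30 × 10⁻³⁴ × 2.316 × 10²⁰ = 5.327 × 10⁻¹⁴ kg/m³.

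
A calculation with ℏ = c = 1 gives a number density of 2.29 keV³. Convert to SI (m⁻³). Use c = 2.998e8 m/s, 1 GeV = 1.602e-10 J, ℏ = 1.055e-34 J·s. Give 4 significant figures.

2.976e29 m⁻³

Number density is [L]⁻³ = [E]³/(ℏc)³.
1 GeV³ → 1/(ℏc)³ × (1 GeV in J)³ = 1.299e47 m⁻³.
Convert the energy scale: 2.29 keV³ = 2.29e-18 GeV³.
Result: 2.29e-18 × 1.299e47 = 2.976e29 m⁻³.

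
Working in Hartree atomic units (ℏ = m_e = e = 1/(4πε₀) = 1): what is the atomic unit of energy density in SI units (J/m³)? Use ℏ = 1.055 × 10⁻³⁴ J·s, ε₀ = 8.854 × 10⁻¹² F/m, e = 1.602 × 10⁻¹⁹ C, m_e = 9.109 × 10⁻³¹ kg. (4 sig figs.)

From ℏ = m_e = e = 1/(4πε₀) = 1 the energy density scale is u_au = E_h/a₀³ = m_e⁴e¹⁰/((4πε₀)⁵ℏ⁸).
E_h = 4.354 × 10⁻¹⁸ J
a₀ = 5.297 × 10⁻¹¹ m
E_h/a₀³ = 2.929 × 10¹³ J/m³

2.929 × 10¹³ J/m³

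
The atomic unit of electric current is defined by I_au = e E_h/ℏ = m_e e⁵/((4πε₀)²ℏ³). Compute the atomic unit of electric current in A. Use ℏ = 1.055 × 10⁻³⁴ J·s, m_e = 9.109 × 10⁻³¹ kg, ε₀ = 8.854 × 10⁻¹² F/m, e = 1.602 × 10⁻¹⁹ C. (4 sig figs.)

I_au = e E_h/ℏ = m_e e⁵/((4πε₀)²ℏ³)
E_h = 4.354 × 10⁻¹⁸ J
e·E_h/ℏ = 6.612 × 10⁻³ A

6.612 × 10⁻³ A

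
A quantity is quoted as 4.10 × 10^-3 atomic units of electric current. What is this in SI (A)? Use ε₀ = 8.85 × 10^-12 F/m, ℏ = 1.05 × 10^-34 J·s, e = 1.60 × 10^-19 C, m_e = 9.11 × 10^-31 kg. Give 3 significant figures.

One atomic unit of electric current: I_au = e E_h/ℏ = m_e e⁵/((4πε₀)²ℏ³) = 6.67 × 10^-3 A.
4.10 × 10^-3 × 6.67 × 10^-3 A = 2.74 × 10^-5 A

2.74 × 10^-5 A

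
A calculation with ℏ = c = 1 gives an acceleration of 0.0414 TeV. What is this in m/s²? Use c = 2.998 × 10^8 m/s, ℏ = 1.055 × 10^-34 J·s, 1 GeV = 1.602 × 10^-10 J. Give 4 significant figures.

Acceleration is [L]/[T]² = c·[E]/ℏ.
1 GeV → c/ℏ × (1 GeV in J) = 4.552 × 10^32 m/s².
Convert the energy scale: 0.0414 TeV = 41.4 GeV.
Result: 41.4 × 4.552 × 10^32 = 1.885 × 10^34 m/s².

1.885 × 10^34 m/s²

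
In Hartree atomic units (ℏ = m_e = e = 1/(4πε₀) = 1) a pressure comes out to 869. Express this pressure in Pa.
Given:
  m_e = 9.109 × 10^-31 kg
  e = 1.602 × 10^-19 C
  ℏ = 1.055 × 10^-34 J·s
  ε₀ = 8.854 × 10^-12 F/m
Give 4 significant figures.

One atomic unit of pressure: P_au = E_h/a₀³ = m_e⁴e¹⁰/((4πε₀)⁵ℏ⁸) = 2.929 × 10^13 Pa.
869 × 2.929 × 10^13 Pa = 2.545 × 10^16 Pa

2.545 × 10^16 Pa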